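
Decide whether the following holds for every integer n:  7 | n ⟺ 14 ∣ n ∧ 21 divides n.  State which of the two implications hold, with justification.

Not equivalent: only (⇐) holds.

(⟹) This fails: take n = 7. Certainly 7 ∣ 7, but 14 ∤ 7.

(⟸) Suppose 14 ∣ n and 21 ∣ n. Any common multiple of 14 and 21 is a multiple of their lcm; here lcm(14, 21) = 14·21/gcd(14, 21) = 294/7 = 42, so 42 ∣ n. Since 7 ∣ 42, it follows that 7 ∣ n.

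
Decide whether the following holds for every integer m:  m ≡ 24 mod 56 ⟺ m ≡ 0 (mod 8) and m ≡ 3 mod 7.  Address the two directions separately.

Forward direction. Suppose m ≡ 24 (mod 56); write m = 56j + 24. Since 8 ∣ 56, reducing mod 8 gives m ≡ 24 ≡ 0 (mod 8); since 7 ∣ 56, reducing mod 7 gives m ≡ 24 ≡ 3 (mod 7).

Converse. If m ≡ 0 (mod 8) and m ≡ 3 (mod 7), then by the Chinese remainder theorem m ≡ 24 (mod 56). This is exactly m ≡ 24 (mod 56).

Both directions hold.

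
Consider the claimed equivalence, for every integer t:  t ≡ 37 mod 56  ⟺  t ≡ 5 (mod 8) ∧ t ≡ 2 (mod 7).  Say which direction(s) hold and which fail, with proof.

[⇒] Suppose t ≡ 37 (mod 56); write t = 56j + 37. Since 8 ∣ 56, reducing mod 8 gives t ≡ 37 ≡ 5 (mod 8); since 7 ∣ 56, reducing mod 7 gives t ≡ 37 ≡ 2 (mod 7).

[⇐] Conversely, if t ≡ 5 (mod 8) and t ≡ 2 (mod 7), then by the Chinese remainder theorem t ≡ 37 (mod 56). This is exactly t ≡ 37 (mod 56).

Both directions hold; the statement is true.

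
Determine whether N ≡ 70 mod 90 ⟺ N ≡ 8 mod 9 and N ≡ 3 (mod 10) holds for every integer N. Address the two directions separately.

Both directions fail.

(⟹) This fails: N = 70 gives 70 ≡ 70 (mod 90) but 70 ≡ 7 (mod 9), so the conjunction on the right does not hold.

(⟸) This fails: N = 53 satisfies both congruences on the right (53 ≡ 8 mod 9 and 53 ≡ 3 mod 10) yet 53 ≡ 53 (mod 90), not 70.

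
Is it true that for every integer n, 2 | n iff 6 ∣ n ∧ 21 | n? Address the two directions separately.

Only the converse holds.

(→) This fails: take n = 2. Certainly 2 ∣ 2, but 6 ∤ 2.

(←) Suppose 6 ∣ n and 21 ∣ n. Any common multiple of 6 and 21 is a multiple of their lcm; here lcm(6, 21) = 6·21/gcd(6, 21) = 126/3 = 42, so 42 ∣ n. Since 2 ∣ 42, it follows that 2 ∣ n.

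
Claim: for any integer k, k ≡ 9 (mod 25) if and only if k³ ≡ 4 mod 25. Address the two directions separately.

Equivalent; both directions hold.

Converse. Suppose k³ ≡ 4 (mod 25). The only residue r in {0, …, 24} with r³ ≡ 4 (mod 25) is r = 9, so k ≡ 9 (mod 25).

Forward direction. Suppose k ≡ 9 (mod 25). Write k = 25j + 9. Then (25j + 9)³ = 15625j³ + 16875j² + 6075j + 729 = 25(625j³ + 675j² + 243j + 29) + 4, so k³ ≡ 4 (mod 25).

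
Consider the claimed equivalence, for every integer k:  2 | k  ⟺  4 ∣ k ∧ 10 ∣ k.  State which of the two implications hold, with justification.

(←) Suppose 4 ∣ k and 10 ∣ k. Any common multiple of 4 and 10 is a multiple of their lcm; here lcm(4, 10) = 4·10/gcd(4, 10) = 40/2 = 20, so 20 ∣ k. Since 2 ∣ 20, it follows that 2 ∣ k.

(→) This fails: take k = 2. Certainly 2 ∣ 2, but 4 ∤ 2.

Not equivalent: only (⇐) holds.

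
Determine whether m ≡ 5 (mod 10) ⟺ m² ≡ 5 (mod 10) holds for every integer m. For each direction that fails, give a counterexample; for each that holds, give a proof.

[⇒] Suppose m ≡ 5 (mod 10). Write m = 10j + 5. Then (10j + 5)² = 100j² + 100j + 25 = 10(10j² + 10j + 2) + 5, so m² ≡ 5 (mod 10).

[⇐] Conversely, suppose m² ≡ 5 (mod 10). The only residue r in {0, …, 9} with r² ≡ 5 (mod 10) is r = 5, so m ≡ 5 (mod 10).

Both directions hold.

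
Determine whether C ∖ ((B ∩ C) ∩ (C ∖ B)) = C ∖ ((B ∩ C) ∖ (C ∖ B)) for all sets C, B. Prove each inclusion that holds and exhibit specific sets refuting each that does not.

Only the reverse inclusion holds.

(⊆) This inclusion fails. Take C = {1}, B = {1}; then 1 ∈ C ∖ ((B ∩ C) ∩ (C ∖ B)) but 1 ∉ C ∖ ((B ∩ C) ∖ (C ∖ B)).

(⊇) Let x ∈ C ∖ ((B ∩ C) ∖ (C ∖ B)). Then x ∈ C and x ∉ B, from which x ∈ C ∖ ((B ∩ C) ∩ (C ∖ B)).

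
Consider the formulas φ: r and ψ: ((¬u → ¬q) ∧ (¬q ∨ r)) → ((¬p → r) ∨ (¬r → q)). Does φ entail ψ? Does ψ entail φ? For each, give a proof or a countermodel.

The forward direction holds; the converse fails.

[⇒] Assume the antecedent. If r is true, the consequent reduces to true regardless of the other variables. If r is false, the antecedent cannot hold. Either way the consequent holds.

[⇐] This fails. Under r = F, u = F, p = T, q = F, the left side is false but the right side is true.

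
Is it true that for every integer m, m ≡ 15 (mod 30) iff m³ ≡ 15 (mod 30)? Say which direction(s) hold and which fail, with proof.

(⇒) Suppose m ≡ 15 (mod 30). Write m = 30j + 15. Then (30j + 15)³ = 27000j³ + 40500j² + 20250j + 3375 = 30(900j³ + 1350j² + 675j + 112) + 15, so m³ ≡ 15 (mod 30).

(⇐) Conversely, suppose m³ ≡ 15 (mod 30). The only residue r in {0, …, 29} with r³ ≡ 15 (mod 30) is r = 15, so m ≡ 15 (mod 30).

The biconditional holds.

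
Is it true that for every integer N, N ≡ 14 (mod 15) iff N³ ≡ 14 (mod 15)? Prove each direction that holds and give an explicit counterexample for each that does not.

(←) Suppose N³ ≡ 14 (mod 15). The only residue r in {0, …, 14} with r³ ≡ 14 (mod 15) is r = 14, so N ≡ 14 (mod 15).

(→) Suppose N ≡ 14 (mod 15). Write N = 15j + 14. Then (15j + 14)³ = 3375j³ + 9450j² + 8820j + 2744 = 15(225j³ + 630j² + 588j + 182) + 14, so N³ ≡ 14 (mod 15).

The biconditional holds.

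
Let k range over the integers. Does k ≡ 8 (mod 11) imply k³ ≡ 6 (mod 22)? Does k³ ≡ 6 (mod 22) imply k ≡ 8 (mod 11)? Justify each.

Not equivalent: only (⇐) holds.

Forward direction. This fails: take k = 19. Then 19 ≡ 8 (mod 11), but 19³ = 6859 ≡ 17 (mod 22), not 6.

Converse. The residues r modulo 22 with r³ ≡ 6 (mod 22) are exactly {8}, and each is ≡ 8 (mod 11).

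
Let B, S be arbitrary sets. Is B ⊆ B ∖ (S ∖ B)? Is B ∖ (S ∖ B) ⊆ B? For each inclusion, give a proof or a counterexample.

The two sets are equal.

(⟹) Let x ∈ B. Then either x ∈ B and x ∉ S; or x ∈ B ∩ S. In each case x ∈ B ∖ (S ∖ B), so B ⊆ B ∖ (S ∖ B).

(⟸) Let x ∈ B ∖ (S ∖ B). Then either x ∈ B and x ∉ S; or x ∈ B ∩ S. In each case x ∈ B, so B ∖ (S ∖ B) ⊆ B.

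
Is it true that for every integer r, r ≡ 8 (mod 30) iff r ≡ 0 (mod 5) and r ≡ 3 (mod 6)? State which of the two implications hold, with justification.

[⇒] This fails: r = 8 gives 8 ≡ 8 (mod 30) but 8 ≡ 3 (mod 5), so the conjunction on the right does not hold.

[⇐] This fails: r = 15 satisfies both congruences on the right (15 ≡ 0 mod 5 and 15 ≡ 3 mod 6) yet 15 ≡ 15 (mod 30), not 8.

Both directions fail.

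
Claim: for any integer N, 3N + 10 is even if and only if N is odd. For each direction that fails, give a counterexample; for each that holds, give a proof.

Forward direction. This fails: N = 2 gives 3N + 10 = 16, which is even, but 2 is even, not odd.

Converse. This also fails: N = 7 is odd, but 3N + 10 = 31 is odd, not even.

Both directions fail.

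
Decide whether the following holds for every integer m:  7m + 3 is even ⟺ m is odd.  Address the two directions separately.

Both directions hold; the statement is true.

Forward direction. Suppose 7m + 3 is even. Since 7 is odd, 7m and m have the same parity, so 7m + 3 ≡ m + 3 (mod 2). As 3 is odd, 7m + 3 is even exactly when m is odd. Thus m is odd.

Converse. Suppose m is odd; write m = 2j + 1. Then 7m + 3 = 7·(2j + 1) + 3 = 2·7j + 10, which is even.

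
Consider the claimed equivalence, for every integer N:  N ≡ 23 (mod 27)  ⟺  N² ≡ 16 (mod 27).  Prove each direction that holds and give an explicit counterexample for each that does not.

(⇒) Suppose N ≡ 23 (mod 27). Write N = 27j + 23. Then (27j + 23)² = 729j² + 1242j + 529 = 27(27j² + 46j + 19) + 16, so N² ≡ 16 (mod 27).

(⇐) This fails: take N = 4. Then 4² = 16 ≡ 16 (mod 27), yet 4 ≡ 4 (mod 27), not 23.

The forward direction holds; the converse fails.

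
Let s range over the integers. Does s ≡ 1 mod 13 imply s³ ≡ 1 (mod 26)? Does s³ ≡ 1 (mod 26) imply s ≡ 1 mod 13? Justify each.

(⇒) fails and (⇐) fails.

(⇒) This fails: take s = 14. Then 14 ≡ 1 (mod 13), but 14³ = 2744 ≡ 14 (mod 26), not 1.

(⇐) This fails: take s = 3. Then 3³ = 27 ≡ 1 (mod 26), yet 3 ≡ 3 (mod 13), not 1.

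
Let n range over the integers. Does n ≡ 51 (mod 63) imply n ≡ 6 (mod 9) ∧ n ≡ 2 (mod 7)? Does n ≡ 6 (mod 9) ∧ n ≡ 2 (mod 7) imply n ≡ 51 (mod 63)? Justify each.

Converse. If n ≡ 6 (mod 9) and n ≡ 2 (mod 7), then by the Chinese remainder theorem n ≡ 51 (mod 63). This is exactly n ≡ 51 (mod 63).

Forward direction. Suppose n ≡ 51 (mod 63); write n = 63j + 51. Since 9 ∣ 63, reducing mod 9 gives n ≡ 51 ≡ 6 (mod 9); since 7 ∣ 63, reducing mod 7 gives n ≡ 51 ≡ 2 (mod 7).

Equivalent; both directions hold.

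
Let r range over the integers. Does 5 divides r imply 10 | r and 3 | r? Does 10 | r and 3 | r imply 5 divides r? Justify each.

Only the reverse direction holds.

(⇒) This fails: take r = 5. Certainly 5 ∣ 5, but 10 ∤ 5.

(⇐) Suppose 10 ∣ r and 3 ∣ r. Any common multiple of 10 and 3 is a multiple of their lcm; here gcd(10, 3) = 1, so lcm(10, 3) = 10·3 = 30, so 30 ∣ r. Since 5 ∣ 30, it follows that 5 ∣ r.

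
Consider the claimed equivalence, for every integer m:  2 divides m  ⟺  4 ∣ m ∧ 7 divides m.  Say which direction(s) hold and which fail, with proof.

(⇐) Suppose 4 ∣ m and 7 ∣ m. Any common multiple of 4 and 7 is a multiple of their lcm; here gcd(4, 7) = 1, so lcm(4, 7) = 4·7 = 28, so 28 ∣ m. Since 2 ∣ 28, it follows that 2 ∣ m.

(⇒) This fails: take m = 2. Certainly 2 ∣ 2, but 4 ∤ 2.

(⇒) fails; (⇐) holds.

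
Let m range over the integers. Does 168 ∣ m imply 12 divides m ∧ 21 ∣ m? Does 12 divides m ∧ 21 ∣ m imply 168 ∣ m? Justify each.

The forward direction holds; the converse fails.

(←) This fails: take m = 84. Both 12 ∣ 84 and 21 ∣ 84, yet 84 is not a multiple of 168 (since 84 = 0·168 + 84), so 168 ∤ 84.

(→) If 168 ∣ m, write m = 168q. Since 168 = 14·12, m = 12·(14q), so 12 ∣ m; and since 168 = 8·21, m = 21·(8q), so 21 ∣ m.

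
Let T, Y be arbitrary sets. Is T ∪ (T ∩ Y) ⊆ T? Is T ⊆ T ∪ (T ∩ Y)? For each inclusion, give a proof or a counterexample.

The two sets are equal.

(⊇) Let x ∈ T. Then either x ∈ T and x ∉ Y; or x ∈ T ∩ Y. In each case x ∈ T ∪ (T ∩ Y), so T ⊆ T ∪ (T ∩ Y).

(⊆) Let x ∈ T ∪ (T ∩ Y). Then either x ∈ T and x ∉ Y; or x ∈ T ∩ Y. In each case x ∈ T, so T ∪ (T ∩ Y) ⊆ T.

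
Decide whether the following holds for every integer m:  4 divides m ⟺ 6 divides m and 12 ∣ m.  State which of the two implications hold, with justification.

[⇐] Suppose 6 ∣ m and 12 ∣ m. Any common multiple of 6 and 12 is a multiple of their lcm; here lcm(6, 12) = 6·12/gcd(6, 12) = 72/6 = 12, so 12 ∣ m. Since 4 ∣ 12, it follows that 4 ∣ m.

[⇒] This fails: take m = 4. Certainly 4 ∣ 4, but 6 ∤ 4.

Not equivalent: only (⇐) holds.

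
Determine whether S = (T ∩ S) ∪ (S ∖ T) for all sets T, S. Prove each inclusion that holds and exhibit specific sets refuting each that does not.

Both inclusions hold.

(⊆) Let x ∈ S. Then either x ∈ S and x ∉ T; or x ∈ T ∩ S. In each case x ∈ (T ∩ S) ∪ (S ∖ T), so S ⊆ (T ∩ S) ∪ (S ∖ T).

(⊇) Let x ∈ (T ∩ S) ∪ (S ∖ T). Then either x ∈ S and x ∉ T; or x ∈ T ∩ S. In each case x ∈ S, so (T ∩ S) ∪ (S ∖ T) ⊆ S.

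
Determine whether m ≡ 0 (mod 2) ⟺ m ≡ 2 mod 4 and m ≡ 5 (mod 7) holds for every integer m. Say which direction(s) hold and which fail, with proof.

Only the reverse direction holds.

[⇐] If m ≡ 2 (mod 4) and m ≡ 5 (mod 7), then by the Chinese remainder theorem m ≡ 26 (mod 28). Since 26 ≡ 0 (mod 2) and 2 ∣ 28, we get m ≡ 0 (mod 2).

[⇒] This fails: m = 0 gives 0 ≡ 0 (mod 2) but 0 ≡ 0 (mod 4), so the conjunction on the right does not hold.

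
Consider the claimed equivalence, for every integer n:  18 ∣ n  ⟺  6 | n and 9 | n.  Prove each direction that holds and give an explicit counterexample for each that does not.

Both directions hold.

(⇒) If 18 ∣ n, write n = 18q. Since 18 = 3·6, n = 6·(3q), so 6 ∣ n; and since 18 = 2·9, n = 9·(2q), so 9 ∣ n.

(⇐) Suppose 6 ∣ n and 9 ∣ n. Any common multiple of 6 and 9 is a multiple of their lcm; here lcm(6, 9) = 6·9/gcd(6, 9) = 54/3 = 18, so 18 ∣ n.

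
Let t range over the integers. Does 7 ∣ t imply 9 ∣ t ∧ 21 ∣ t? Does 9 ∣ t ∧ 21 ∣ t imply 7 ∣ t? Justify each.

[⇒] This fails: take t = 7. Certainly 7 ∣ 7, but 9 ∤ 7.

[⇐] Suppose 9 ∣ t and 21 ∣ t. Any common multiple of 9 and 21 is a multiple of their lcm; here lcm(9, 21) = 9·21/gcd(9, 21) = 189/3 = 63, so 63 ∣ t. Since 7 ∣ 63, it follows that 7 ∣ t.

The forward direction fails; the converse holds.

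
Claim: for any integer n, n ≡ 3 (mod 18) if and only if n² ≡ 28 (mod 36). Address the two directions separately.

[⇒] This fails: take n = 3. Then 3 ≡ 3 (mod 18), but 3² = 9 ≡ 9 (mod 36), not 28.

[⇐] This fails: take n = 8. Then 8² = 64 ≡ 28 (mod 36), yet 8 ≡ 8 (mod 18), not 3.

Neither implication holds.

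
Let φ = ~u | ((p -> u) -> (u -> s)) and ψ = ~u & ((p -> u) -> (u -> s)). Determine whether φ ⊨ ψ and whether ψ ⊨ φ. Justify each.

Only the converse holds.

(→) This fails. Under s = T, p = F, u = T, the left side is true but the right side is false.

(←) Assume the antecedent. If s is true, ~u | ((p -> u) -> (u -> s)) reduces to true regardless of the other variables. If s is false, the antecedent forces (s = F, p = F, u = F) or (s = F, p = T, u = F), and ~u | ((p -> u) -> (u -> s)) holds there. Either way ~u | ((p -> u) -> (u -> s)) holds.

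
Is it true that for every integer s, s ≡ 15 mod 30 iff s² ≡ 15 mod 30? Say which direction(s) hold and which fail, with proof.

Both directions hold.

(→) Suppose s ≡ 15 mod 30. Write s = 30j + 15. Then (30j + 15)² = 900j² + 900j + 225 = 30(30j² + 30j + 7) + 15, so s² ≡ 15 (mod 30).

(←) Conversely, suppose s² ≡ 15 (mod 30). The only residue r in {0, …, 29} with r² ≡ 15 (mod 30) is r = 15, so s ≡ 15 (mod 30).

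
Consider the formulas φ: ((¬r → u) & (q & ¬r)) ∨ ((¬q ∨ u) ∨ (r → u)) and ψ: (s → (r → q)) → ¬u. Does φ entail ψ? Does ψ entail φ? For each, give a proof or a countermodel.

(⟹) This fails. Under u = T, s = F, q = F, r = F, the left side is true but the right side is false.

(⟸) This fails. Under u = F, s = F, q = T, r = T, the left side is false but the right side is true.

Both directions fail.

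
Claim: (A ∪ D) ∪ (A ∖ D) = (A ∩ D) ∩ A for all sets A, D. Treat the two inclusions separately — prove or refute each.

Forward inclusion. This inclusion fails. Take A = {1}, D = ∅; then 1 ∈ (A ∪ D) ∪ (A ∖ D) but 1 ∉ (A ∩ D) ∩ A.

Reverse inclusion. Let x ∈ (A ∩ D) ∩ A. Then x ∈ A ∩ D, from which x ∈ (A ∪ D) ∪ (A ∖ D).

Only the reverse inclusion holds.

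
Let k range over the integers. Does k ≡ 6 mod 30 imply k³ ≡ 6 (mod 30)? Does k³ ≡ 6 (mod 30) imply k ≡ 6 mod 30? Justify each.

Both implications hold.

Forward direction. Suppose k ≡ 6 mod 30. Write k = 30j + 6. Then (30j + 6)³ = 27000j³ + 16200j² + 3240j + 216 = 30(900j³ + 540j² + 108j + 7) + 6, so k³ ≡ 6 (mod 30).

Converse. Suppose k³ ≡ 6 (mod 30). The only residue r in {0, …, 29} with r³ ≡ 6 (mod 30) is r = 6, so k ≡ 6 (mod 30).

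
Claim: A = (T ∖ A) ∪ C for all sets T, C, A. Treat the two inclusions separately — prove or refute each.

Neither inclusion holds.

Forward inclusion. This inclusion fails. Take T = ∅, C = ∅, A = {1}; then 1 ∈ A but 1 ∉ (T ∖ A) ∪ C.

Reverse inclusion. This inclusion fails. Take T = {1}, C = ∅, A = ∅; then 1 ∈ (T ∖ A) ∪ C but 1 ∉ A.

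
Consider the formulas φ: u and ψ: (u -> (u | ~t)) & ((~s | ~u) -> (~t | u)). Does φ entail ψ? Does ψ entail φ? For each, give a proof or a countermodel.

Not equivalent: only (⇒) holds.

(⟹) Assume the antecedent. If u is true, the consequent reduces to true regardless of the other variables. If u is false, the antecedent cannot hold. Either way the consequent holds.

(⟸) This fails. Under u = F, s = F, t = F, the left side is false but the right side is true.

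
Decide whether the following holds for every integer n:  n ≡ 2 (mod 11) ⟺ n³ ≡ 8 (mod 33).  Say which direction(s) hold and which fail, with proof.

Not equivalent: only (⇐) holds.

(⇒) This fails: take n = 13. Then 13 ≡ 2 (mod 11), but 13³ = 2197 ≡ 19 (mod 33), not 8.

(⇐) Conversely, the residues r modulo 33 with r³ ≡ 8 (mod 33) are exactly {2}, and each is ≡ 2 (mod 11).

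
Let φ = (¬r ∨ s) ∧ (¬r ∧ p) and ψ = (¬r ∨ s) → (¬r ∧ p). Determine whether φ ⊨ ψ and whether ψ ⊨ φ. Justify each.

(⇒) Assume the antecedent. If p is true, the antecedent forces (p = T, r = F, s = F) or (p = T, r = F, s = T), and (¬r ∨ s) → (¬r ∧ p) holds there. If p is false, the antecedent cannot hold. Either way (¬r ∨ s) → (¬r ∧ p) holds.

(⇐) This fails. Under p = F, r = T, s = F, the left side is false but the right side is true.

The forward direction holds; the converse fails.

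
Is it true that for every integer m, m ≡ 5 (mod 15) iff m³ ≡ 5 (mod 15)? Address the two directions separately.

(→) Suppose m ≡ 5 (mod 15). Write m = 15j + 5. Then (15j + 5)³ = 3375j³ + 3375j² + 1125j + 125 = 15(225j³ + 225j² + 75j + 8) + 5, so m³ ≡ 5 (mod 15).

(←) Conversely, suppose m³ ≡ 5 (mod 15). The only residue r in {0, …, 14} with r³ ≡ 5 (mod 15) is r = 5, so m ≡ 5 (mod 15).

The biconditional holds.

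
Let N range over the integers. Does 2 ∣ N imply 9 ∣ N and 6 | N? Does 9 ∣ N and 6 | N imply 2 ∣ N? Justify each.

Forward direction. This fails: take N = 2. Certainly 2 ∣ 2, but 9 ∤ 2.

Converse. Suppose 9 ∣ N and 6 ∣ N. Any common multiple of 9 and 6 is a multiple of their lcm; here lcm(9, 6) = 9·6/gcd(9, 6) = 54/3 = 18, so 18 ∣ N. Since 2 ∣ 18, it follows that 2 ∣ N.

Only the reverse direction holds.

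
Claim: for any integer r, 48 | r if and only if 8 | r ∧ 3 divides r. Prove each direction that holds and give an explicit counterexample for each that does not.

(→) If 48 ∣ r, write r = 48q. Since 48 = 6·8, r = 8·(6q), so 8 ∣ r; and since 48 = 16·3, r = 3·(16q), so 3 ∣ r.

(←) This fails: take r = 24. Both 8 ∣ 24 and 3 ∣ 24, yet 24 is not a multiple of 48 (since 24 = 0·48 + 24), so 48 ∤ 24.

The forward direction holds; the converse fails.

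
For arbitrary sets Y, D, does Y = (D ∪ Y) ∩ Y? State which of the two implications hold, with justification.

The two sets are equal.

Forward inclusion. Let x ∈ Y. Then either x ∈ Y and x ∉ D; or x ∈ Y ∩ D. In each case x ∈ (D ∪ Y) ∩ Y, so Y ⊆ (D ∪ Y) ∩ Y.

Reverse inclusion. Let x ∈ (D ∪ Y) ∩ Y. Then either x ∈ Y and x ∉ D; or x ∈ Y ∩ D. In each case x ∈ Y, so (D ∪ Y) ∩ Y ⊆ Y.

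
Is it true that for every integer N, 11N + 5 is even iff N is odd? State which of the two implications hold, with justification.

[⇒] Suppose 11N + 5 is even. Since 11 is odd, 11N and N have the same parity, so 11N + 5 ≡ N + 5 (mod 2). As 5 is odd, 11N + 5 is even exactly when N is odd. Thus N is odd.

[⇐] Conversely, suppose N is odd; write N = 2j + 1. Then 11N + 5 = 11·(2j + 1) + 5 = 2·11j + 16, which is even.

Equivalent; both directions hold.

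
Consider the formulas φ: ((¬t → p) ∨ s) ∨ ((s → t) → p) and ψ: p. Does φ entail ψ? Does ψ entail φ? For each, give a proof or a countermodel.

(←) Assume the antecedent. If s is true, ((¬t → p) ∨ s) ∨ ((s → t) → p) reduces to true regardless of the other variables. If s is false, the antecedent forces (s = F, p = T, t = F) or (s = F, p = T, t = T), and ((¬t → p) ∨ s) ∨ ((s → t) → p) holds there. Either way ((¬t → p) ∨ s) ∨ ((s → t) → p) holds.

(→) This fails. Under s = T, p = F, t = F, the left side is true but the right side is false.

Only the converse holds.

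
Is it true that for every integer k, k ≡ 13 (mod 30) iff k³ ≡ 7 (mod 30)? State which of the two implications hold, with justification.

(⇒) Suppose k ≡ 13 (mod 30). Write k = 30j + 13. Then (30j + 13)³ = 27000j³ + 35100j² + 15210j + 2197 = 30(900j³ + 1170j² + 507j + 73) + 7, so k³ ≡ 7 (mod 30).

(⇐) Conversely, suppose k³ ≡ 7 (mod 30). The only residue r in {0, …, 29} with r³ ≡ 7 (mod 30) is r = 13, so k ≡ 13 (mod 30).

Both directions hold.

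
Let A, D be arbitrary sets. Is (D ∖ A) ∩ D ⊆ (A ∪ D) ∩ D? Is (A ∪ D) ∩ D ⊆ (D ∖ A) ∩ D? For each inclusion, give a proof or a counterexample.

The sets are not equal: only the forward inclusion holds.

(⊆) Let x ∈ (D ∖ A) ∩ D. Then x ∈ D and x ∉ A, from which x ∈ (A ∪ D) ∩ D.

(⊇) This inclusion fails. Take A = {1}, D = {1}; then 1 ∈ (A ∪ D) ∩ D but 1 ∉ (D ∖ A) ∩ D.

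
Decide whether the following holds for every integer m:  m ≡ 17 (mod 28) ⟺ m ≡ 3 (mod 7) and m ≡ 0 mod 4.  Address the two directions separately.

[⇒] This fails: m = 17 gives 17 ≡ 17 (mod 28) but 17 ≡ 1 (mod 4), so the conjunction on the right does not hold.

[⇐] This fails: m = 24 satisfies both congruences on the right (24 ≡ 3 mod 7 and 24 ≡ 0 mod 4) yet 24 ≡ 24 (mod 28), not 17.

(⇒) fails and (⇐) fails.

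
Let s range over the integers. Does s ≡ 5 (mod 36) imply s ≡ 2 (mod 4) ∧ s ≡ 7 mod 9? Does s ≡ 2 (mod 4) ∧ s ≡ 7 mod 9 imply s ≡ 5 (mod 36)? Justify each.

(⇒) This fails: s = 5 gives 5 ≡ 5 (mod 36) but 5 ≡ 1 (mod 4), so the conjunction on the right does not hold.

(⇐) This fails: s = 34 satisfies both congruences on the right (34 ≡ 2 mod 4 and 34 ≡ 7 mod 9) yet 34 ≡ 34 (mod 36), not 5.

Both directions fail.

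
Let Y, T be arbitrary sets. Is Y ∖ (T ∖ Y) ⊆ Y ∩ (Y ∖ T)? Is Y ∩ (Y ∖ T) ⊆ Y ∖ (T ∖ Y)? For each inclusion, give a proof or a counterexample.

The sets are not equal: only the reverse inclusion holds.

(⊆) This inclusion fails. Take Y = {1}, T = {1}; then 1 ∈ Y ∖ (T ∖ Y) but 1 ∉ Y ∩ (Y ∖ T).

(⊇) Let x ∈ Y ∩ (Y ∖ T). Then x ∈ Y and x ∉ T, from which x ∈ Y ∖ (T ∖ Y).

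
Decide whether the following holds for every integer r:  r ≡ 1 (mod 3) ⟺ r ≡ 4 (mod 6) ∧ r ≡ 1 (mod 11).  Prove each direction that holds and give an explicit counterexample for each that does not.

[⇒] This fails: r = 1 gives 1 ≡ 1 (mod 3) but 1 ≡ 1 (mod 6), so the conjunction on the right does not hold.

[⇐] Conversely, if r ≡ 4 (mod 6) and r ≡ 1 (mod 11), then by the Chinese remainder theorem r ≡ 34 (mod 66). Since 34 ≡ 1 (mod 3) and 3 ∣ 66, we get r ≡ 1 (mod 3).

Only the reverse direction holds.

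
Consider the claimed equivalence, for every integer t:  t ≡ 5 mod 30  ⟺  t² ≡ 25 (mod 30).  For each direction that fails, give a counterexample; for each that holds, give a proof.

[⇐] This fails: take t = 25. Then 25² = 625 ≡ 25 (mod 30), yet 25 ≡ 25 (mod 30), not 5.

[⇒] Suppose t ≡ 5 mod 30. Write t = 30j + 5. Then (30j + 5)² = 900j² + 300j + 25 = 30(30j² + 10j) + 25, so t² ≡ 25 (mod 30).

Not equivalent: only (⇒) holds.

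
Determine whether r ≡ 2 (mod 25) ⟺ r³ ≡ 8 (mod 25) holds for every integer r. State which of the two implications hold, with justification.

Both directions hold; the statement is true.

(→) Suppose r ≡ 2 (mod 25). Write r = 25j + 2. Then (25j + 2)³ = 15625j³ + 3750j² + 300j + 8 = 25(625j³ + 150j² + 12j) + 8, so r³ ≡ 8 (mod 25).

(←) Conversely, suppose r³ ≡ 8 (mod 25). The only residue r in {0, …, 24} with r³ ≡ 8 (mod 25) is r = 2, so r ≡ 2 (mod 25).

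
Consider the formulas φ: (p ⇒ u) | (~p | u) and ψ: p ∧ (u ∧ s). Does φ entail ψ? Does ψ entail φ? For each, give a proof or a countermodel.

(⇒) fails; (⇐) holds.

(→) This fails. Under s = F, u = F, p = F, the left side is true but the right side is false.

(←) Assume the antecedent. If s is true, the antecedent forces (s = T, u = T, p = T), and (p ⇒ u) | (~p | u) holds there. If s is false, the antecedent cannot hold. Either way (p ⇒ u) | (~p | u) holds.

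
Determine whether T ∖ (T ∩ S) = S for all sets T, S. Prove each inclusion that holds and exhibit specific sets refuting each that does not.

Both inclusions fail.

(⟹) This inclusion fails. Take T = {1}, S = ∅; then 1 ∈ T ∖ (T ∩ S) but 1 ∉ S.

(⟸) This inclusion fails. Take T = ∅, S = {1}; then 1 ∈ S but 1 ∉ T ∖ (T ∩ S).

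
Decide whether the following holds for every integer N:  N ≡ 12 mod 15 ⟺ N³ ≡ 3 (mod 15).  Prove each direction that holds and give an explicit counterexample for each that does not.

[⇐] Suppose N³ ≡ 3 (mod 15). The only residue r in {0, …, 14} with r³ ≡ 3 (mod 15) is r = 12, so N ≡ 12 (mod 15).

[⇒] Suppose N ≡ 12 mod 15. Write N = 15j + 12. Then (15j + 12)³ = 3375j³ + 8100j² + 6480j + 1728 = 15(225j³ + 540j² + 432j + 115) + 3, so N³ ≡ 3 (mod 15).

The biconditional holds.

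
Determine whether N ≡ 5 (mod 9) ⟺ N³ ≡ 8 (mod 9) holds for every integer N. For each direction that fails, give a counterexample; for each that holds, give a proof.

Only the forward implication holds.

(⇐) This fails: take N = 2. Then 2³ = 8 ≡ 8 (mod 9), yet 2 ≡ 2 (mod 9), not 5.

(⇒) Suppose N ≡ 5 (mod 9). Write N = 9j + 5. Then (9j + 5)³ = 729j³ + 1215j² + 675j + 125 = 9(81j³ + 135j² + 75j + 13) + 8, so N³ ≡ 8 (mod 9).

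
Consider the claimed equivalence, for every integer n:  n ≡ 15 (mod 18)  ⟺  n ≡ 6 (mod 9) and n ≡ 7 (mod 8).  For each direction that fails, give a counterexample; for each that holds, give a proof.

(⇒) This fails: n = 33 gives 33 ≡ 15 (mod 18) but 33 ≡ 1 (mod 8), so the conjunction on the right does not hold.

(⇐) Conversely, if n ≡ 6 (mod 9) and n ≡ 7 (mod 8), then by the Chinese remainder theorem n ≡ 15 (mod 72). Since 15 ≡ 15 (mod 18) and 18 ∣ 72, we get n ≡ 15 (mod 18).

Only the converse holds.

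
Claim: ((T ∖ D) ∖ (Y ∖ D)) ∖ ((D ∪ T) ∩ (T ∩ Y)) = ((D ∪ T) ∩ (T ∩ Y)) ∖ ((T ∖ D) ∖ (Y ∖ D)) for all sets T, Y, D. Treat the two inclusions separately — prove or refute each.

(⊆) This inclusion fails. Take T = {1}, Y = ∅, D = ∅; then 1 ∈ ((T ∖ D) ∖ (Y ∖ D)) ∖ ((D ∪ T) ∩ (T ∩ Y)) but 1 ∉ ((D ∪ T) ∩ (T ∩ Y)) ∖ ((T ∖ D) ∖ (Y ∖ D)).

(⊇) This inclusion fails. Take T = {1}, Y = {1}, D = ∅; then 1 ∈ ((D ∪ T) ∩ (T ∩ Y)) ∖ ((T ∖ D) ∖ (Y ∖ D)) but 1 ∉ ((T ∖ D) ∖ (Y ∖ D)) ∖ ((D ∪ T) ∩ (T ∩ Y)).

Both inclusions fail.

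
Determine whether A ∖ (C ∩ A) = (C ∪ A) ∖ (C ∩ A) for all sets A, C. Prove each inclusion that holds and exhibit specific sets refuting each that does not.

(⟹) Let x ∈ A ∖ (C ∩ A). Then x ∈ A and x ∉ C, from which x ∈ (C ∪ A) ∖ (C ∩ A).

(⟸) This inclusion fails. Take A = ∅, C = {1}; then 1 ∈ (C ∪ A) ∖ (C ∩ A) but 1 ∉ A ∖ (C ∩ A).

Only the forward inclusion holds.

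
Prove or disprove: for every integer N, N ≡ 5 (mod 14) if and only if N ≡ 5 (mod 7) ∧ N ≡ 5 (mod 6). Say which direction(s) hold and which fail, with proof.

(⇒) fails; (⇐) holds.

(⇐) If N ≡ 5 (mod 7) and N ≡ 5 (mod 6), then by the Chinese remainder theorem N ≡ 5 (mod 42). Since 5 ≡ 5 (mod 14) and 14 ∣ 42, we get N ≡ 5 (mod 14).

(⇒) This fails: N = 33 gives 33 ≡ 5 (mod 14) but 33 ≡ 3 (mod 6), so the conjunction on the right does not hold.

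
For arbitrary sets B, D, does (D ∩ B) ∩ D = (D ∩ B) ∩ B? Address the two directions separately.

(⊆) Let x ∈ (D ∩ B) ∩ D. Then x ∈ B ∩ D, from which x ∈ (D ∩ B) ∩ B.

(⊇) Let x ∈ (D ∩ B) ∩ B. Then x ∈ B ∩ D, from which x ∈ (D ∩ B) ∩ D.

Both inclusions hold.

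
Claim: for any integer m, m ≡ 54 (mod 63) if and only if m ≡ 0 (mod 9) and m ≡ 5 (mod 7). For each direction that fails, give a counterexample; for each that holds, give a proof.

The biconditional holds.

Converse. If m ≡ 0 (mod 9) and m ≡ 5 (mod 7), then by the Chinese remainder theorem m ≡ 54 (mod 63). This is exactly m ≡ 54 (mod 63).

Forward direction. Suppose m ≡ 54 (mod 63); write m = 63j + 54. Since 9 ∣ 63, reducing mod 9 gives m ≡ 54 ≡ 0 (mod 9); since 7 ∣ 63, reducing mod 7 gives m ≡ 54 ≡ 5 (mod 7).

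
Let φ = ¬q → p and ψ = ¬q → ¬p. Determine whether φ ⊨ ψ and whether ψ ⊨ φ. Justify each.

Neither direction holds.

(⟹) This fails. Under p = T, q = F, the left side is true but the right side is false.

(⟸) This fails. Under p = F, q = F, the left side is false but the right side is true.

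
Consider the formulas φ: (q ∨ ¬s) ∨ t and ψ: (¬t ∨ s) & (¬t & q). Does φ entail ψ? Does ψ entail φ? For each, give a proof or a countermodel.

(⟹) This fails. Under s = F, t = F, q = F, the left side is true but the right side is false.

(⟸) Assume the antecedent. If s is true, the antecedent forces (s = T, t = F, q = T), and (q ∨ ¬s) ∨ t holds there. If s is false, (q ∨ ¬s) ∨ t reduces to true regardless of the other variables. Either way (q ∨ ¬s) ∨ t holds.

(⇒) fails; (⇐) holds.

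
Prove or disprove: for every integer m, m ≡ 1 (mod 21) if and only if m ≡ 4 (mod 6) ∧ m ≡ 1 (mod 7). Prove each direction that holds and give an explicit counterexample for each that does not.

(⇒) This fails: m = 1 gives 1 ≡ 1 (mod 21) but 1 ≡ 1 (mod 6), so the conjunction on the right does not hold.

(⇐) Conversely, if m ≡ 4 (mod 6) and m ≡ 1 (mod 7), then by the Chinese remainder theorem m ≡ 22 (mod 42). Since 22 ≡ 1 (mod 21) and 21 ∣ 42, we get m ≡ 1 (mod 21).

The forward direction fails; the converse holds.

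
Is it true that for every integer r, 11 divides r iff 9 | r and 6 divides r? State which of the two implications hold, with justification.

Forward direction. This fails: take r = 11. Certainly 11 ∣ 11, but 9 ∤ 11.

Converse. This fails: take r = 18. Both 9 ∣ 18 and 6 ∣ 18, yet 18 is not a multiple of 11 (since 18 = 1·11 + 7), so 11 ∤ 18.

Both directions fail.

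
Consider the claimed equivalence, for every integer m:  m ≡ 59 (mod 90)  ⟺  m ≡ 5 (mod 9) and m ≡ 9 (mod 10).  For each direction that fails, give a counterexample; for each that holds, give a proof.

Equivalent; both directions hold.

Forward direction. Suppose m ≡ 59 (mod 90); write m = 90j + 59. Since 9 ∣ 90, reducing mod 9 gives m ≡ 59 ≡ 5 (mod 9); since 10 ∣ 90, reducing mod 10 gives m ≡ 59 ≡ 9 (mod 10).

Converse. If m ≡ 5 (mod 9) and m ≡ 9 (mod 10), then by the Chinese remainder theorem m ≡ 59 (mod 90). This is exactly m ≡ 59 (mod 90).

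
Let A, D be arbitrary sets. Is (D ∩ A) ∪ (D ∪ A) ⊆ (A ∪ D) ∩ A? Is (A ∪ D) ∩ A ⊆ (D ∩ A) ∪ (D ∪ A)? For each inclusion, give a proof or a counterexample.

The sets are not equal: only the reverse inclusion holds.

(⟹) This inclusion fails. Take A = ∅, D = {1}; then 1 ∈ (D ∩ A) ∪ (D ∪ A) but 1 ∉ (A ∪ D) ∩ A.

(⟸) Let x ∈ (A ∪ D) ∩ A. Then either x ∈ A and x ∉ D; or x ∈ A ∩ D. In each case x ∈ (D ∩ A) ∪ (D ∪ A), so (A ∪ D) ∩ A ⊆ (D ∩ A) ∪ (D ∪ A).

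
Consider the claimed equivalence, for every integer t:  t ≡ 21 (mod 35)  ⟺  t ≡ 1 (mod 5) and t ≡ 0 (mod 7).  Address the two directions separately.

(→) Suppose t ≡ 21 (mod 35); write t = 35j + 21. Since 5 ∣ 35, reducing mod 5 gives t ≡ 21 ≡ 1 (mod 5); since 7 ∣ 35, reducing mod 7 gives t ≡ 21 ≡ 0 (mod 7).

(←) Conversely, if t ≡ 1 (mod 5) and t ≡ 0 (mod 7), then by the Chinese remainder theorem t ≡ 21 (mod 35). This is exactly t ≡ 21 (mod 35).

The biconditional holds.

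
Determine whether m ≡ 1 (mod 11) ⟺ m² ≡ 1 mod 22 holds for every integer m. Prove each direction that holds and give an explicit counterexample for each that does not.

Neither implication holds.

(⟹) This fails: take m = 12. Then 12 ≡ 1 (mod 11), but 12² = 144 ≡ 12 (mod 22), not 1.

(⟸) This fails: take m = 21. Then 21² = 441 ≡ 1 (mod 22), yet 21 ≡ 10 (mod 11), not 1.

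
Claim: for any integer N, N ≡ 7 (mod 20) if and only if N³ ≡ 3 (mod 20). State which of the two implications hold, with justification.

(⇒) Suppose N ≡ 7 (mod 20). Write N = 20j + 7. Then (20j + 7)³ = 8000j³ + 8400j² + 2940j + 343 = 20(400j³ + 420j² + 147j + 17) + 3, so N³ ≡ 3 (mod 20).

(⇐) Conversely, suppose N³ ≡ 3 (mod 20). The only residue r in {0, …, 19} with r³ ≡ 3 (mod 20) is r = 7, so N ≡ 7 (mod 20).

Both implications hold.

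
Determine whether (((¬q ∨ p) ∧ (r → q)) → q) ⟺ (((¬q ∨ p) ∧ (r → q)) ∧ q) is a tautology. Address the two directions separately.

[⇐] Assume the antecedent. If r is true, ((¬q ∨ p) ∧ (r → q)) → q reduces to true regardless of the other variables. If r is false, the antecedent forces (r = F, p = T, q = T), and ((¬q ∨ p) ∧ (r → q)) → q holds there. Either way ((¬q ∨ p) ∧ (r → q)) → q holds.

[⇒] This fails. Under r = T, p = F, q = F, the left side is true but the right side is false.

Only the converse holds.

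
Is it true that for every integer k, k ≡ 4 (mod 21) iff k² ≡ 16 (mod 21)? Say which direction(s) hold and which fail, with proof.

(⟹) Suppose k ≡ 4 (mod 21). Write k = 21j + 4. Then (21j + 4)² = 441j² + 168j + 16 = 21(21j² + 8j) + 16, so k² ≡ 16 (mod 21).

(⟸) This fails: take k = 10. Then 10² = 100 ≡ 16 (mod 21), yet 10 ≡ 10 (mod 21), not 4.

The forward direction holds; the converse fails.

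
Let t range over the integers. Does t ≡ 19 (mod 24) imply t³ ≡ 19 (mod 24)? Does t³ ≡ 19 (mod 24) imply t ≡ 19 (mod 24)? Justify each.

The biconditional holds.

(⟹) Suppose t ≡ 19 (mod 24). Write t = 24j + 19. Then (24j + 19)³ = 13824j³ + 32832j² + 25992j + 6859 = 24(576j³ + 1368j² + 1083j + 285) + 19, so t³ ≡ 19 (mod 24).

(⟸) Conversely, suppose t³ ≡ 19 (mod 24). The only residue r in {0, …, 23} with r³ ≡ 19 (mod 24) is r = 19, so t ≡ 19 (mod 24).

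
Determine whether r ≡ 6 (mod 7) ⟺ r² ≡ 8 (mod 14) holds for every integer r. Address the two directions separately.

[⇒] This fails: take r = 13. Then 13 ≡ 6 (mod 7), but 13² = 169 ≡ 1 (mod 14), not 8.

[⇐] This fails: take r = 8. Then 8² = 64 ≡ 8 (mod 14), yet 8 ≡ 1 (mod 7), not 6.

Both directions fail.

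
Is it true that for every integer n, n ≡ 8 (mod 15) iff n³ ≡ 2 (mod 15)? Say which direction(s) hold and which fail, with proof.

(⟸) Suppose n³ ≡ 2 (mod 15). The only residue r in {0, …, 14} with r³ ≡ 2 (mod 15) is r = 8, so n ≡ 8 (mod 15).

(⟹) Suppose n ≡ 8 (mod 15). Write n = 15j + 8. Then (15j + 8)³ = 3375j³ + 5400j² + 2880j + 512 = 15(225j³ + 360j² + 192j + 34) + 2, so n³ ≡ 2 (mod 15).

Both directions hold; the statement is true.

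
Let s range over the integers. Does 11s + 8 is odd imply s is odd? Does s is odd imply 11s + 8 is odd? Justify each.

Both directions hold; the statement is true.

(⟹) Suppose 11s + 8 is odd. Since 11 is odd, 11s and s have the same parity, so 11s + 8 ≡ s + 8 (mod 2). As 8 is even, 11s + 8 is odd exactly when s is odd. Thus s is odd.

(⟸) Conversely, suppose s is odd; write s = 2j + 1. Then 11s + 8 = 11·(2j + 1) + 8 = 2·11j + 19, which is odd.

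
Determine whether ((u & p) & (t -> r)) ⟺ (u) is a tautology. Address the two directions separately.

(⇒) holds; (⇐) fails.

[⇒] Assume the antecedent. If t is true, the antecedent forces (p = T, t = T, u = T, r = T), and u holds there. If t is false, the antecedent forces (p = T, t = F, u = T, r = F) or (p = T, t = F, u = T, r = T), and u holds there. Either way u holds.

[⇐] This fails. Under p = F, t = F, u = T, r = F, the left side is false but the right side is true.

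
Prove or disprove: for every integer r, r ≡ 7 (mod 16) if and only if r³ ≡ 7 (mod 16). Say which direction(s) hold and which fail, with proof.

Both directions hold.

Forward direction. Suppose r ≡ 7 (mod 16). Write r = 16j + 7. Then (16j + 7)³ = 4096j³ + 5376j² + 2352j + 343 = 16(256j³ + 336j² + 147j + 21) + 7, so r³ ≡ 7 (mod 16).

Converse. Suppose r³ ≡ 7 (mod 16). The only residue r in {0, …, 15} with r³ ≡ 7 (mod 16) is r = 7, so r ≡ 7 (mod 16).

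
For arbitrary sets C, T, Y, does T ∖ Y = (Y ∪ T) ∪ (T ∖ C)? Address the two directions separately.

The sets are not equal: only the forward inclusion holds.

(⟸) This inclusion fails. Take C = ∅, T = ∅, Y = {1}; then 1 ∈ (Y ∪ T) ∪ (T ∖ C) but 1 ∉ T ∖ Y.

(⟹) Let x ∈ T ∖ Y. Then either x ∈ T and x ∉ C, Y; or x ∈ C ∩ T and x ∉ Y. In each case x ∈ (Y ∪ T) ∪ (T ∖ C), so T ∖ Y ⊆ (Y ∪ T) ∪ (T ∖ C).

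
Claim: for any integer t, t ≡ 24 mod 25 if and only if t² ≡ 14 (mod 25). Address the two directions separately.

Neither implication holds.

(⇒) This fails: take t = 24. Then 24 ≡ 24 (mod 25), but 24² = 576 ≡ 1 (mod 25), not 14.

(⇐) This fails: take t = 8. Then 8² = 64 ≡ 14 (mod 25), yet 8 ≡ 8 (mod 25), not 24.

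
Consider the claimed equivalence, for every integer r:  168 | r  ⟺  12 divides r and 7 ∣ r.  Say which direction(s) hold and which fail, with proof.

[⇐] This fails: take r = 84. Both 12 ∣ 84 and 7 ∣ 84, yet 84 is not a multiple of 168 (since 84 = 0·168 + 84), so 168 ∤ 84.

[⇒] If 168 ∣ r, write r = 168q. Since 168 = 14·12, r = 12·(14q), so 12 ∣ r; and since 168 = 24·7, r = 7·(24q), so 7 ∣ r.

Not equivalent: only (⇒) holds.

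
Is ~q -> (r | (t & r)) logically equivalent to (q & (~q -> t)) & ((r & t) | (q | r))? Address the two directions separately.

(⇒) This fails. Under r = T, q = F, t = F, the left side is true but the right side is false.

(⇐) Assume the antecedent. If r is true, ~q -> (r | (t & r)) reduces to true regardless of the other variables. If r is false, the antecedent forces (r = F, q = T, t = F) or (r = F, q = T, t = T), and ~q -> (r | (t & r)) holds there. Either way ~q -> (r | (t & r)) holds.

The forward direction fails; the converse holds.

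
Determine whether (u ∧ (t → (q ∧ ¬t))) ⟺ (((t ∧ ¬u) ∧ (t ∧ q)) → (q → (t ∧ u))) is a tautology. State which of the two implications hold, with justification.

(⇒) Assume the antecedent. If t is true, the antecedent cannot hold. If t is false, the consequent reduces to true regardless of the other variables. Either way the consequent holds.

(⇐) This fails. Under t = F, q = F, u = F, the left side is false but the right side is true.

Only the forward implication holds.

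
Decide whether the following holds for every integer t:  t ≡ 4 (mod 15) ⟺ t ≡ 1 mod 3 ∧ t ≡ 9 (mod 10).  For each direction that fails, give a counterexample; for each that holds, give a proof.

(⇐) If t ≡ 1 (mod 3) and t ≡ 9 (mod 10), then by the Chinese remainder theorem t ≡ 19 (mod 30). Since 19 ≡ 4 (mod 15) and 15 ∣ 30, we get t ≡ 4 (mod 15).

(⇒) This fails: t = 4 gives 4 ≡ 4 (mod 15) but 4 ≡ 4 (mod 10), so the conjunction on the right does not hold.

(⇒) fails; (⇐) holds.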